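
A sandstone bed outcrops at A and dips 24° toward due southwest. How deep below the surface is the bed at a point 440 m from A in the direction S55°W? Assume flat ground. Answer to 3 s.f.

193 m

The hole lies 10° from the dip direction, so the down-dip offset is 440 × cos 10° = 433.32 m.
Depth = down-dip offset × tan(dip) = 433.32 × tan 24° = 433.32 × 0.4452
Depth = 192.92 m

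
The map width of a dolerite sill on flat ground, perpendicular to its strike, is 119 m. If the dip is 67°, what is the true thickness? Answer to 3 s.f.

True thickness t = w · sin(dip) = 119 × sin 67°
t = 119 × 0.9205 = 109.540 m

110 m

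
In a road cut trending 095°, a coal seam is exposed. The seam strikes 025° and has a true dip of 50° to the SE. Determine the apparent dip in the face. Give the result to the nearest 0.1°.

The strike is 025° and the section trends 095°; the acute angle between them is β = 70°.
tan(apparent dip) = tan 50° · sin 70° = 1.1199
apparent dip = arctan 1.1199 = 48.24°

48.2°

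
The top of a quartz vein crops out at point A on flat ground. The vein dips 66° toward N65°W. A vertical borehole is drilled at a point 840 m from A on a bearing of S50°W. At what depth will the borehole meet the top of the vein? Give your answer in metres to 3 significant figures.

797 m

The hole lies 65° from the dip direction, so the down-dip offset is 840 × cos 65° = 355.00 m.
Depth = down-dip offset × tan(dip) = 355.00 × tan 66° = 355.00 × 2.2460
Depth = 797.34 m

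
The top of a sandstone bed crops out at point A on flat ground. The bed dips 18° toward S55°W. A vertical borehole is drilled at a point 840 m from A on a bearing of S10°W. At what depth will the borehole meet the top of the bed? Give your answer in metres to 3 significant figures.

The hole lies 45° from the dip direction, so the down-dip offset is 840 × cos 45° = 593.97 m.
Depth = down-dip offset × tan(dip) = 593.97 × tan 18° = 593.97 × 0.3249
Depth = 192.99 m

193 m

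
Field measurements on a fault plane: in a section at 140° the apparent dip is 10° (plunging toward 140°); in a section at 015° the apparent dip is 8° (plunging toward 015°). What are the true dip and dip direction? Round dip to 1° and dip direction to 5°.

true dip 19°, dip direction 080°

Represent each trace as a vector plunging at its apparent dip toward its trend (east-north-up frame): v₁ = (0.633, -0.754, -0.174), v₂ = (0.256, 0.957, -0.139).
n = v₁ × v₂ = (0.271, 0.044, 0.799) (taken with n_z > 0).
Dip δ = arctan(|n_h|/n_z) = arctan(0.275/0.799) = 19.0°.
Dip direction = atan2(0.271, 0.044) = 81° (azimuth of n's horizontal projection).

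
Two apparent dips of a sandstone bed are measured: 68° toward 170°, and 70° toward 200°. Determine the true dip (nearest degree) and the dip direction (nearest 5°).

The two traces are lines in the plane: v₁ = (sin 170°·cos 68°, cos 170°·cos 68°, −sin 68°), v₂ = (sin 200°·cos 70°, cos 200°·cos 70°, −sin 70°).
n = v₁ × v₂ = (-0.049, -0.170, 0.064) (taken with n_z > 0).
True dip = arccos(n_z / |n|) = arccos(0.3413) = 70.0°.
Dip direction = azimuth of (n_x, n_y) = atan2(-0.049, -0.170) = 196°.

true dip 70°, dip direction 195°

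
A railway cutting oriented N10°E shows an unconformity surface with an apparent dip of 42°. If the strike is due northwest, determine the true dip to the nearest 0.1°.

The section is 55° from the strike.
tan(true dip) = tan 42° / sin 55° = 1.0992
true dip = arctan 1.0992 = 47.71°

47.7°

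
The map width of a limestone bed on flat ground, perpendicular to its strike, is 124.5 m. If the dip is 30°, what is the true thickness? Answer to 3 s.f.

62.2 m

True thickness t = w · sin(dip) = 124.5 × sin 30°
t = 124.5 × 0.5000 = 62.250 m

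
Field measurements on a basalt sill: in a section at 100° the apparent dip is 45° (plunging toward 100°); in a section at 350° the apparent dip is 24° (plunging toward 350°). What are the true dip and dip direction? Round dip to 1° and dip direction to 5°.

true dip 53°, dip direction 060°

The two traces are lines in the plane: v₁ = (sin 100°·cos 45°, cos 100°·cos 45°, −sin 45°), v₂ = (sin 350°·cos 24°, cos 350°·cos 24°, −sin 24°).
The plane normal is n = v₁ × v₂ ∝ (0.686, 0.395, 0.607).
tan δ = √(n_x²+n_y²)/n_z = 0.792/0.607, so δ = 52.5°.
The horizontal component of n points toward azimuth atan2(n_x, n_y) = 60°, the dip direction.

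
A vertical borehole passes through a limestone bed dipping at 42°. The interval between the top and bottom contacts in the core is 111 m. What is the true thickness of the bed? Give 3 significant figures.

True thickness t = h · cos(dip) = 111 × cos 42°
t = 111 × 0.7431 = 82.489 m

82.5 m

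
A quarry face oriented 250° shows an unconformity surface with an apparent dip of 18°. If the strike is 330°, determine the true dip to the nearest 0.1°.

18.3°

β = acute angle between strike 330° and section 250° = 80°.
tan δ = tan α / sin β = tan 18° / sin 80° = 0.3249 / 0.9848 = 0.3299
true dip = arctan 0.3299 = 18.26°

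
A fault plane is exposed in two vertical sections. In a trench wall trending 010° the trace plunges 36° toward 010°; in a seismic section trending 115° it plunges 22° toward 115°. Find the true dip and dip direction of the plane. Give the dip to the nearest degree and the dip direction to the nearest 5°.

true dip 44°, dip direction 050°

Each apparent-dip line lies in the plane. As unit vectors (x east, y north, z up), v₁ plunges 36°→010° and v₂ plunges 22°→115°.
The plane normal is n = v₁ × v₂ ∝ (0.529, 0.441, 0.725).
Dip δ = arctan(|n_h|/n_z) = arctan(0.689/0.725) = 43.5°.
The horizontal component of n points toward azimuth atan2(n_x, n_y) = 50°, the dip direction.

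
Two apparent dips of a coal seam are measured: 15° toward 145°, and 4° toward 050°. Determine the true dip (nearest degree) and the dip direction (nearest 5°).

The two traces are lines in the plane: v₁ = (sin 145°·cos 15°, cos 145°·cos 15°, −sin 15°), v₂ = (sin 50°·cos 4°, cos 50°·cos 4°, −sin 4°).
n = v₁ × v₂ = (0.221, -0.159, 0.960) (taken with n_z > 0).
Dip δ = arctan(|n_h|/n_z) = arctan(0.272/0.960) = 15.8°.
Dip direction = azimuth of (n_x, n_y) = atan2(0.221, -0.159) = 126°.

true dip 16°, dip direction 125°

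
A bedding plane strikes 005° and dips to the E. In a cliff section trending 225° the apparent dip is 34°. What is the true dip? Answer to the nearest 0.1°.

46.4°

The section is 40° from the strike.
tan(true dip) = tan 34° / sin 40° = 1.0493
true dip = arctan 1.0493 = 46.38°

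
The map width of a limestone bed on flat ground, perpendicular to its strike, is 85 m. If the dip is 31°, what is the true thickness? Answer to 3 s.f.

43.8 m

True thickness t = w · sin(dip) = 85 × sin 31°
t = 85 × 0.5150 = 43.778 m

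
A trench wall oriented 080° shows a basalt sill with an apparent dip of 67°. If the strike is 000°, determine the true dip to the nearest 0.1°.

The section is 80° from the strike.
tan δ = tan α / sin β = tan 67° / sin 80° = 2.3559 / 0.9848 = 2.3922
δ = arctan(2.3922) = 67.31°

67.3°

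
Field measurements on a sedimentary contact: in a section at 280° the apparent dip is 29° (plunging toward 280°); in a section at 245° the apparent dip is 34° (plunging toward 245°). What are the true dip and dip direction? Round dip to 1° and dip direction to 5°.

true dip 34°, dip direction 245°

The two traces are lines in the plane: v₁ = (sin 280°·cos 29°, cos 280°·cos 29°, −sin 29°), v₂ = (sin 245°·cos 34°, cos 245°·cos 34°, −sin 34°).
Cross product v₁ × v₂ gives the pole to the plane: n ∝ (-0.255, -0.117, 0.416).
tan δ = √(n_x²+n_y²)/n_z = 0.281/0.416, so δ = 34.0°.
The horizontal component of n points toward azimuth atan2(n_x, n_y) = 245°, the dip direction.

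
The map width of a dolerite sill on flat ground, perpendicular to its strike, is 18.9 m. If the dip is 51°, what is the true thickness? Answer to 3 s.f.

14.7 m

True thickness t = w · sin(dip) = 18.9 × sin 51°
t = 18.9 × 0.7771 = 14.688 m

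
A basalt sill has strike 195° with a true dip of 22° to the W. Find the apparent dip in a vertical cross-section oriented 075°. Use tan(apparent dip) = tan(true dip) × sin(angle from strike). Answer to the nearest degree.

19°

Angle between strike (195°) and section (075°): β = 60°.
tan(apparent dip) = tan 22° · sin 60° = 0.3499
α = arctan(0.3499) = 19.28°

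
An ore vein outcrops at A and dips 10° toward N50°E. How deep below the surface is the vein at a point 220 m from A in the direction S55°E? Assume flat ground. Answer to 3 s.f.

The hole lies 75° from the dip direction, so the down-dip offset is 220 × cos 75° = 56.94 m.
Depth = down-dip offset × tan(dip) = 56.94 × tan 10° = 56.94 × 0.1763
Depth = 10.04 m

10.0 m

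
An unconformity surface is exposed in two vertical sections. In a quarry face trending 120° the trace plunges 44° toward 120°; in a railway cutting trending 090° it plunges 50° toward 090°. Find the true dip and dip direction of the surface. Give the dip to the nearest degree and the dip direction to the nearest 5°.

Represent each trace as a vector plunging at its apparent dip toward its trend (east-north-up frame): v₁ = (0.623, -0.360, -0.695), v₂ = (0.643, 0.000, -0.766).
n = v₁ × v₂ = (0.276, 0.031, 0.231) (taken with n_z > 0).
True dip = arccos(n_z / |n|) = arccos(0.6405) = 50.2°.
Dip direction = azimuth of (n_x, n_y) = atan2(0.276, 0.031) = 84°.

true dip 50°, dip direction 085°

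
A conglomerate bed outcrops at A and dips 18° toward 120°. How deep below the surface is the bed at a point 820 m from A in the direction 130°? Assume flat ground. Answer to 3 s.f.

The hole lies 10° from the dip direction, so the down-dip offset is 820 × cos 10° = 807.54 m.
Depth = down-dip offset × tan(dip) = 807.54 × tan 18° = 807.54 × 0.3249
Depth = 262.39 m

262 m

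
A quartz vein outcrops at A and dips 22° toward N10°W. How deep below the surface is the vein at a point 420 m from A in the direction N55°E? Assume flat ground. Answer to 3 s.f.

71.7 m

The hole lies 65° from the dip direction, so the down-dip offset is 420 × cos 65° = 177.50 m.
Depth = down-dip offset × tan(dip) = 177.50 × tan 22° = 177.50 × 0.4040
Depth = 71.71 m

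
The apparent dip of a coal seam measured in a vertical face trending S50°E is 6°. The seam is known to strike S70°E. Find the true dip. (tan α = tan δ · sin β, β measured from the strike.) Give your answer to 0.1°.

β = acute angle between strike S70°E and section S50°E = 20°.
tan δ = tan α / sin β = tan 6° / sin 20° = 0.1051 / 0.3420 = 0.3073
δ = arctan(0.3073) = 17.08°

17.1°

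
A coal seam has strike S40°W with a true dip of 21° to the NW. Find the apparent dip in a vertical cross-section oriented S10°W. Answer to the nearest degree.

The strike is S40°W and the section trends S10°W; the acute angle between them is β = 30°.
tan α = tan 21° × sin 30° = 0.3839 × 0.5000 = 0.1919
α = arctan(0.1919) = 10.86°

11°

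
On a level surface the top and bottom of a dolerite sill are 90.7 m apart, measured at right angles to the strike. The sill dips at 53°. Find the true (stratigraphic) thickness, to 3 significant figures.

72.4 m

True thickness t = w · sin(dip) = 90.7 × sin 53°
t = 90.7 × 0.7986 = 72.436 m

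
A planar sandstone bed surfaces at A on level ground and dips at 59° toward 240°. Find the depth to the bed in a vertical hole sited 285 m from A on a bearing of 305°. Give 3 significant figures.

The hole lies 65° from the dip direction, so the down-dip offset is 285 × cos 65° = 120.45 m.
Depth = down-dip offset × tan(dip) = 120.45 × tan 59° = 120.45 × 1.6643
Depth = 200.46 m

200 m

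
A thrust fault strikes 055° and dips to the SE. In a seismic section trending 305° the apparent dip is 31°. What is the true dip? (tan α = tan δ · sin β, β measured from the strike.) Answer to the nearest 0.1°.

The section is 70° from the strike.
tan(true dip) = tan 31° / sin 70° = 0.6394
true dip = arctan 0.6394 = 32.60°

32.6°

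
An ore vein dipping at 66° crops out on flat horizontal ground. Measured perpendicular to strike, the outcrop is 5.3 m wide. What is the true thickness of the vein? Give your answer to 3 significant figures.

True thickness t = w · sin(dip) = 5.3 × sin 66°
t = 5.3 × 0.9135 = 4.842 m

4.84 m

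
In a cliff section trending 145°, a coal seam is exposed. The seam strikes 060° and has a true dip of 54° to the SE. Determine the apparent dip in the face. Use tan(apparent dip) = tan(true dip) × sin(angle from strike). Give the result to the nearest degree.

54°

The section lies 85° from the strike.
tan α = tan 54° × sin 85° = 1.3764 × 0.9962 = 1.3711
apparent dip = arctan 1.3711 = 53.90°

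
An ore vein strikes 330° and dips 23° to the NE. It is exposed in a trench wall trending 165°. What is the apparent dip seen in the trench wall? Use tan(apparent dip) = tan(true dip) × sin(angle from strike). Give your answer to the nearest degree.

6°

The section lies 15° from the strike.
tan α = tan 23° × sin 15° = 0.4245 × 0.2588 = 0.1099
α = arctan(0.1099) = 6.27°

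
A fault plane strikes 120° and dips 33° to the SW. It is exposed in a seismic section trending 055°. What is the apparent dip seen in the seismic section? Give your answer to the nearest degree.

30°

Angle between strike (120°) and section (055°): β = 65°.
tan α = tan 33° × sin 65° = 0.6494 × 0.9063 = 0.5886
α = arctan(0.5886) = 30.48°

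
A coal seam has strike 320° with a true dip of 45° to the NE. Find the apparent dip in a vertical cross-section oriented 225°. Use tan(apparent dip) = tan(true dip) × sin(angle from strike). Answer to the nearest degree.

The strike is 320° and the section trends 225°; the acute angle between them is β = 85°.
tan α = tan 45° × sin 85° = 1.0000 × 0.9962 = 0.9962
apparent dip = arctan 0.9962 = 44.89°

45°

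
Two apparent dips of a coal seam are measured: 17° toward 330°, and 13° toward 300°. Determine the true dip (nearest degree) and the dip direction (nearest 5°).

true dip 17°, dip direction 345°

Represent each trace as a vector plunging at its apparent dip toward its trend (east-north-up frame): v₁ = (-0.478, 0.828, -0.292), v₂ = (-0.844, 0.487, -0.225).
The plane normal is n = v₁ × v₂ ∝ (-0.044, 0.139, 0.466).
tan δ = √(n_x²+n_y²)/n_z = 0.146/0.466, so δ = 17.4°.
Dip direction = azimuth of (n_x, n_y) = atan2(-0.044, 0.139) = 343°.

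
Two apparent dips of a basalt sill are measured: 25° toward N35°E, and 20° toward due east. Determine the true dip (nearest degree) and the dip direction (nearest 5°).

Represent each trace as a vector plunging at its apparent dip toward its trend (east-north-up frame): v₁ = (0.520, 0.742, -0.423), v₂ = (0.940, 0.000, -0.342).
Cross product v₁ × v₂ gives the pole to the plane: n ∝ (0.254, 0.219, 0.698).
True dip = arccos(n_z / |n|) = arccos(0.9012) = 25.7°.
The horizontal component of n points toward azimuth atan2(n_x, n_y) = 49°, the dip direction.

true dip 26°, dip direction 050°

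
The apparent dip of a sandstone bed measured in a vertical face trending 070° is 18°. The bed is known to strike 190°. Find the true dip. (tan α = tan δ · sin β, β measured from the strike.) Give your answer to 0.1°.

20.6°

β = acute angle between strike 190° and section 070° = 60°.
tan δ = tan α / sin β = tan 18° / sin 60° = 0.3249 / 0.8660 = 0.3752
δ = arctan(0.3752) = 20.57°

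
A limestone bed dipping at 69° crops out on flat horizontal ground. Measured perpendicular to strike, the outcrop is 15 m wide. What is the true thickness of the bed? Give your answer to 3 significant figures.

True thickness t = w · sin(dip) = 15 × sin 69°
t = 15 × 0.9336 = 14.004 m

14.0 m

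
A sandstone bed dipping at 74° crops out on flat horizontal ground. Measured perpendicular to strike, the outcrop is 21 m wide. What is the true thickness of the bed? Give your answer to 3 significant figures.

20.2 m

True thickness t = w · sin(dip) = 21 × sin 74°
t = 21 × 0.9613 = 20.186 m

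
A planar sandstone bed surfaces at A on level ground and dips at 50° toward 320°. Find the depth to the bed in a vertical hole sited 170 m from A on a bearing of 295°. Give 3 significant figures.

The hole lies 25° from the dip direction, so the down-dip offset is 170 × cos 25° = 154.07 m.
Depth = down-dip offset × tan(dip) = 154.07 × tan 50° = 154.07 × 1.1918
Depth = 183.62 m

184 m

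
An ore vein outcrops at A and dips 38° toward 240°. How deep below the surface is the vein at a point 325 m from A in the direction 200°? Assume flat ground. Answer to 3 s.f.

The hole lies 40° from the dip direction, so the down-dip offset is 325 × cos 40° = 248.96 m.
Depth = down-dip offset × tan(dip) = 248.96 × tan 38° = 248.96 × 0.7813
Depth = 194.51 m

195 m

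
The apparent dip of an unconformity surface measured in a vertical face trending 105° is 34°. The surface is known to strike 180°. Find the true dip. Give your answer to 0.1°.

34.9°

β = acute angle between strike 180° and section 105° = 75°.
tan δ = tan α / sin β = tan 34° / sin 75° = 0.6745 / 0.9659 = 0.6983
true dip = arctan 0.6983 = 34.93°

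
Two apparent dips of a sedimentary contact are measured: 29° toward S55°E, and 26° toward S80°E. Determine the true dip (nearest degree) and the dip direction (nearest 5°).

Represent each trace as a vector plunging at its apparent dip toward its trend (east-north-up frame): v₁ = (0.716, -0.502, -0.485), v₂ = (0.885, -0.156, -0.438).
Cross product v₁ × v₂ gives the pole to the plane: n ∝ (0.144, -0.115, 0.332).
Dip δ = arctan(|n_h|/n_z) = arctan(0.185/0.332) = 29.0°.
The horizontal component of n points toward azimuth atan2(n_x, n_y) = 129°, the dip direction.

true dip 29°, dip direction 130°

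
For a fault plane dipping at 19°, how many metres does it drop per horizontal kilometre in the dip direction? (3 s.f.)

drop per km = 1000 × tan 19° = 1000 × 0.3443

344 m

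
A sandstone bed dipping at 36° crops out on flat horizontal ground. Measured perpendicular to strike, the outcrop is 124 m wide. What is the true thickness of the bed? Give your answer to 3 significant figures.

True thickness t = w · sin(dip) = 124 × sin 36°
t = 124 × 0.5878 = 72.885 m

72.9 m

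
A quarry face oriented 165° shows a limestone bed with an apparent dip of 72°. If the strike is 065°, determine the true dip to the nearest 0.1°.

72.3°

β = acute angle between strike 065° and section 165° = 80°.
tan(true dip) = tan 72° / sin 80° = 3.1252
δ = arctan(3.1252) = 72.26°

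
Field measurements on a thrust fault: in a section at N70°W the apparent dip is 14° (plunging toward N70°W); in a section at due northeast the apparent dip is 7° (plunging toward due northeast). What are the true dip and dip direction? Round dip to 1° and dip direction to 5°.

The two traces are lines in the plane: v₁ = (sin 290°·cos 14°, cos 290°·cos 14°, −sin 14°), v₂ = (sin 45°·cos 7°, cos 45°·cos 7°, −sin 7°).
n = v₁ × v₂ = (-0.129, 0.281, 0.873) (taken with n_z > 0).
tan δ = √(n_x²+n_y²)/n_z = 0.309/0.873, so δ = 19.5°.
Dip direction = atan2(-0.129, 0.281) = 335° (azimuth of n's horizontal projection).

true dip 20°, dip direction 335°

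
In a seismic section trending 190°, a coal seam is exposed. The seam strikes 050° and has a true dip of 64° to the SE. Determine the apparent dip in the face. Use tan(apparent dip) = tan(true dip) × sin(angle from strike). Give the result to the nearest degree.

Angle between strike (050°) and section (190°): β = 40°.
tan(apparent dip) = tan 64° · sin 40° = 1.3179
α = arctan(1.3179) = 52.81°

53°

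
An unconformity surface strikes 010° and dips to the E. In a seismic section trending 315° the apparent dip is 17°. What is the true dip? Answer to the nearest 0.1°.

β = acute angle between strike 010° and section 315° = 55°.
tan δ = tan α / sin β = tan 17° / sin 55° = 0.3057 / 0.8192 = 0.3732
true dip = arctan 0.3732 = 20.47°

20.5°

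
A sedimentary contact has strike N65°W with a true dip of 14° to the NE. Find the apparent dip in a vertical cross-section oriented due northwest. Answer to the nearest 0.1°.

The section lies 20° from the strike.
tan α = tan 14° × sin 20° = 0.2493 × 0.3420 = 0.0853
apparent dip = arctan 0.0853 = 4.87°

4.9°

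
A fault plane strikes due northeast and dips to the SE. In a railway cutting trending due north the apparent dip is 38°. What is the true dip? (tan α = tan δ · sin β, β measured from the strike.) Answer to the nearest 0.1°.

The section is 45° from the strike.
tan δ = tan α / sin β = tan 38° / sin 45° = 0.7813 / 0.7071 = 1.1049
true dip = arctan 1.1049 = 47.85°

47.9°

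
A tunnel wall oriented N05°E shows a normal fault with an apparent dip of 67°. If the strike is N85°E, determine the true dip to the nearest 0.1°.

The section is 80° from the strike.
tan δ = tan α / sin β = tan 67° / sin 80° = 2.3559 / 0.9848 = 2.3922
δ = arctan(2.3922) = 67.31°

67.3°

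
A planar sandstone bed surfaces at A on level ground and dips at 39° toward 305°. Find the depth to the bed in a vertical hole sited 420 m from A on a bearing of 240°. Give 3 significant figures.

144 m

The hole lies 65° from the dip direction, so the down-dip offset is 420 × cos 65° = 177.50 m.
Depth = down-dip offset × tan(dip) = 177.50 × tan 39° = 177.50 × 0.8098
Depth = 143.74 m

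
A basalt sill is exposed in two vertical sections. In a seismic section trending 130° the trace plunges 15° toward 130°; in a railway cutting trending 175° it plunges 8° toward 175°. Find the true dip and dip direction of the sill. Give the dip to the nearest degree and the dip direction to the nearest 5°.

true dip 15°, dip direction 115°

The two traces are lines in the plane: v₁ = (sin 130°·cos 15°, cos 130°·cos 15°, −sin 15°), v₂ = (sin 175°·cos 8°, cos 175°·cos 8°, −sin 8°).
n = v₁ × v₂ = (0.169, -0.081, 0.676) (taken with n_z > 0).
True dip = arccos(n_z / |n|) = arccos(0.9638) = 15.5°.
The horizontal component of n points toward azimuth atan2(n_x, n_y) = 116°, the dip direction.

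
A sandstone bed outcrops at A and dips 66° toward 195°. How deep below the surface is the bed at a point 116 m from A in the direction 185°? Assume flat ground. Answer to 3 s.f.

The hole lies 10° from the dip direction, so the down-dip offset is 116 × cos 10° = 114.24 m.
Depth = down-dip offset × tan(dip) = 114.24 × tan 66° = 114.24 × 2.2460
Depth = 256.58 m

257 m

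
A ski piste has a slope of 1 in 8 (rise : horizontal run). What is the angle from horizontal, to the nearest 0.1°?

7.1°

tan θ = 1/8 = 0.1250
θ = arctan(0.1250) = 7.13°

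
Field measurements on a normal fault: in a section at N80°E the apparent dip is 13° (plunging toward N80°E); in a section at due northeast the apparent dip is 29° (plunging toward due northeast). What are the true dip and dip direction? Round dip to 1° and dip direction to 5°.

The two traces are lines in the plane: v₁ = (sin 80°·cos 13°, cos 80°·cos 13°, −sin 13°), v₂ = (sin 45°·cos 29°, cos 45°·cos 29°, −sin 29°).
The plane normal is n = v₁ × v₂ ∝ (0.057, 0.326, 0.489).
True dip = arccos(n_z / |n|) = arccos(0.8280) = 34.1°.
Dip direction = azimuth of (n_x, n_y) = atan2(0.057, 0.326) = 10°.

true dip 34°, dip direction 010°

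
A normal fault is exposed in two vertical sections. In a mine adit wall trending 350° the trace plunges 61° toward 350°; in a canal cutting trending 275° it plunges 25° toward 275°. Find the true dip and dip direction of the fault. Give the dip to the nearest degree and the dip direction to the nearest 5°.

true dip 61°, dip direction 350°

Represent each trace as a vector plunging at its apparent dip toward its trend (east-north-up frame): v₁ = (-0.084, 0.477, -0.875), v₂ = (-0.903, 0.079, -0.423).
n = v₁ × v₂ = (-0.133, 0.754, 0.424) (taken with n_z > 0).
True dip = arccos(n_z / |n|) = arccos(0.4848) = 61.0°.
Dip direction = atan2(-0.133, 0.754) = 350° (azimuth of n's horizontal projection).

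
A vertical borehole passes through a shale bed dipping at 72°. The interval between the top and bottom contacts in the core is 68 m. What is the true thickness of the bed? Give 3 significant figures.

True thickness t = h · cos(dip) = 68 × cos 72°
t = 68 × 0.3090 = 21.013 m

21.0 m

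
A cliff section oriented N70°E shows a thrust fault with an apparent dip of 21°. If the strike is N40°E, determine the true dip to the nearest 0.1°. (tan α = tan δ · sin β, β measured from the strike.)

37.5°

β = acute angle between strike N40°E and section N70°E = 30°.
tan(true dip) = tan 21° / sin 30° = 0.7677
δ = arctan(0.7677) = 37.51°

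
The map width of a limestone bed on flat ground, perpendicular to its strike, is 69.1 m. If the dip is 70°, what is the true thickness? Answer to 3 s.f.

True thickness t = w · sin(dip) = 69.1 × sin 70°
t = 69.1 × 0.9397 = 64.933 m

64.9 m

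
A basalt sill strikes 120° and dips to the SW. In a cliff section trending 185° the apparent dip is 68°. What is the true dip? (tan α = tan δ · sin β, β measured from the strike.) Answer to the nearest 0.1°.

The section is 65° from the strike.
tan δ = tan α / sin β = tan 68° / sin 65° = 2.4751 / 0.9063 = 2.7310
true dip = arctan 2.7310 = 69.89°

69.9°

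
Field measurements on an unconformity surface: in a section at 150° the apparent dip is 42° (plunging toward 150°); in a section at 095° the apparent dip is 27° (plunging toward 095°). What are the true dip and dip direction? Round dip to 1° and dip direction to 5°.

true dip 42°, dip direction 150°

Represent each trace as a vector plunging at its apparent dip toward its trend (east-north-up frame): v₁ = (0.372, -0.644, -0.669), v₂ = (0.888, -0.078, -0.454).
The plane normal is n = v₁ × v₂ ∝ (0.240, -0.425, 0.542).
tan δ = √(n_x²+n_y²)/n_z = 0.488/0.542, so δ = 42.0°.
The horizontal component of n points toward azimuth atan2(n_x, n_y) = 151°, the dip direction.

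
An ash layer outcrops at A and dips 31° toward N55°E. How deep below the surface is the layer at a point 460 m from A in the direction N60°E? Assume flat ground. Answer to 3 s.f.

275 m

The hole lies 5° from the dip direction, so the down-dip offset is 460 × cos 5° = 458.25 m.
Depth = down-dip offset × tan(dip) = 458.25 × tan 31° = 458.25 × 0.6009
Depth = 275.34 m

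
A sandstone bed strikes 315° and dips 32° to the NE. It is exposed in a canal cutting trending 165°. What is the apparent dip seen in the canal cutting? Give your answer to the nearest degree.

The section lies 30° from the strike.
tan α = tan 32° × sin 30° = 0.6249 × 0.5000 = 0.3124
α = arctan(0.3124) = 17.35°

17°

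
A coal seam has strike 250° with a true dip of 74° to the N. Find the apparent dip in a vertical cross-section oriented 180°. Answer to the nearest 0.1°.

Angle between strike (250°) and section (180°): β = 70°.
tan α = tan 74° × sin 70° = 3.4874 × 0.9397 = 3.2771
α = arctan(3.2771) = 73.03°

73.0°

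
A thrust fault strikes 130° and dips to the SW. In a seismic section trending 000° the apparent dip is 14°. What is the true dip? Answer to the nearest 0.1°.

18.0°

The section is 50° from the strike.
tan δ = tan α / sin β = tan 14° / sin 50° = 0.2493 / 0.7660 = 0.3255
δ = arctan(0.3255) = 18.03°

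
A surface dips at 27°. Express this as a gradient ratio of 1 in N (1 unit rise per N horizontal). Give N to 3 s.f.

1 : N means tan θ = 1/N, so N = 1/tan 27° = 1/0.5095

1 in 1.96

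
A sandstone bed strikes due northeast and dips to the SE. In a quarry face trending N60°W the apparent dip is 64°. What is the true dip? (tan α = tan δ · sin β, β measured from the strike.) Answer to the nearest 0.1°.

64.8°

The section is 75° from the strike.
tan(true dip) = tan 64° / sin 75° = 2.1226
δ = arctan(2.1226) = 64.77°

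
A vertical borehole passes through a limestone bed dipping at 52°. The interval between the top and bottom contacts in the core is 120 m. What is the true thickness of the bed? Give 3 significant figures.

True thickness t = h · cos(dip) = 120 × cos 52°
t = 120 × 0.6157 = 73.879 m

73.9 m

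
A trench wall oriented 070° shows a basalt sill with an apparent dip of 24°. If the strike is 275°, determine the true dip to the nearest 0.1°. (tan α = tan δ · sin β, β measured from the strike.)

The section is 25° from the strike.
tan δ = tan α / sin β = tan 24° / sin 25° = 0.4452 / 0.4226 = 1.0535
δ = arctan(1.0535) = 46.49°

46.5°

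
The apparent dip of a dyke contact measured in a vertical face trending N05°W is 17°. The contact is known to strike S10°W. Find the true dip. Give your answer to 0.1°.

The section is 15° from the strike.
tan(true dip) = tan 17° / sin 15° = 1.1813
true dip = arctan 1.1813 = 49.75°

49.8°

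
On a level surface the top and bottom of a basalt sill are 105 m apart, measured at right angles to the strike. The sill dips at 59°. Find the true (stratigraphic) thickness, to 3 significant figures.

90.0 m

True thickness t = w · sin(dip) = 105 × sin 59°
t = 105 × 0.8572 = 90.003 m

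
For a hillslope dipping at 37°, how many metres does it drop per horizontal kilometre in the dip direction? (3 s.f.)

drop per km = 1000 × tan 37° = 1000 × 0.7536

754 m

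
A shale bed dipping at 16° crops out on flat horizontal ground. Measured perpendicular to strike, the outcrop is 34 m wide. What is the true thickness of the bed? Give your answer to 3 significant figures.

True thickness t = w · sin(dip) = 34 × sin 16°
t = 34 × 0.2756 = 9.372 m

9.37 m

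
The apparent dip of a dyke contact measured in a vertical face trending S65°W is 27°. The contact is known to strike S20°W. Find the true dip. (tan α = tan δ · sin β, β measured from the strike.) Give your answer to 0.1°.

35.8°

β = acute angle between strike S20°W and section S65°W = 45°.
tan(true dip) = tan 27° / sin 45° = 0.7206
δ = arctan(0.7206) = 35.78°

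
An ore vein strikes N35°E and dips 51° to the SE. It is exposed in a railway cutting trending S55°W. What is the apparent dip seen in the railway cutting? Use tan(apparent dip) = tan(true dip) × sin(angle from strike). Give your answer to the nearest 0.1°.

Angle between strike (N35°E) and section (S55°W): β = 20°.
tan(apparent dip) = tan 51° · sin 20° = 0.4224
apparent dip = arctan 0.4224 = 22.90°

22.9°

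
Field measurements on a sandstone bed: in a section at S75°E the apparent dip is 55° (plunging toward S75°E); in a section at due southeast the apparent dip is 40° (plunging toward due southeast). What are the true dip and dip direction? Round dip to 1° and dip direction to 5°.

true dip 59°, dip direction 075°

The two traces are lines in the plane: v₁ = (sin 105°·cos 55°, cos 105°·cos 55°, −sin 55°), v₂ = (sin 135°·cos 40°, cos 135°·cos 40°, −sin 40°).
Cross product v₁ × v₂ gives the pole to the plane: n ∝ (0.348, 0.088, 0.220).
tan δ = √(n_x²+n_y²)/n_z = 0.359/0.220, so δ = 58.5°.
Dip direction = atan2(0.348, 0.088) = 76° (azimuth of n's horizontal projection).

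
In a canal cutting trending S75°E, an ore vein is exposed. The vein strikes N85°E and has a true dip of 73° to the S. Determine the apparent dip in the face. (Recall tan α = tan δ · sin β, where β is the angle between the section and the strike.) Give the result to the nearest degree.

Angle between strike (N85°E) and section (S75°E): β = 20°.
tan(apparent dip) = tan 73° · sin 20° = 1.1187
apparent dip = arctan 1.1187 = 48.21°

48°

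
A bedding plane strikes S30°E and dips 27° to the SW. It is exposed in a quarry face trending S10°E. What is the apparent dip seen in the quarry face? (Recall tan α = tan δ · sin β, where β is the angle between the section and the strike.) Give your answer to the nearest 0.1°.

The strike is S30°E and the section trends S10°E; the acute angle between them is β = 20°.
tan α = tan 27° × sin 20° = 0.5095 × 0.3420 = 0.1743
α = arctan(0.1743) = 9.89°

9.9°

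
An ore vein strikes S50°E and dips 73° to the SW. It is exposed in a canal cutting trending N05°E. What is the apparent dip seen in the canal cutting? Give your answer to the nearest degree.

70°

The section lies 55° from the strike.
tan α = tan 73° × sin 55° = 3.2709 × 0.8192 = 2.6793
α = arctan(2.6793) = 69.53°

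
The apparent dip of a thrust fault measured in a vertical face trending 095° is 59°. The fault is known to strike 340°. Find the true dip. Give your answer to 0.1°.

61.4°

The section is 65° from the strike.
tan(true dip) = tan 59° / sin 65° = 1.8363
δ = arctan(1.8363) = 61.43°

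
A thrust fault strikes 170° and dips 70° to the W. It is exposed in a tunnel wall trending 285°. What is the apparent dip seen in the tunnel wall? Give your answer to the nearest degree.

68°

Angle between strike (170°) and section (285°): β = 65°.
tan(apparent dip) = tan 70° · sin 65° = 2.4901
α = arctan(2.4901) = 68.12°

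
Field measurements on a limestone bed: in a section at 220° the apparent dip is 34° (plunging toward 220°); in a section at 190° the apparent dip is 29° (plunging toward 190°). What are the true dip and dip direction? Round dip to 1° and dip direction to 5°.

true dip 34°, dip direction 225°

Each apparent-dip line lies in the plane. As unit vectors (x east, y north, z up), v₁ plunges 34°→220° and v₂ plunges 29°→190°.
The plane normal is n = v₁ × v₂ ∝ (-0.174, -0.173, 0.363).
Dip δ = arctan(|n_h|/n_z) = arctan(0.245/0.363) = 34.1°.
Dip direction = azimuth of (n_x, n_y) = atan2(-0.174, -0.173) = 225°.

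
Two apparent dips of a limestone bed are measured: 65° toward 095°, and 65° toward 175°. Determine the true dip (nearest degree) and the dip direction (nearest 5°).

The two traces are lines in the plane: v₁ = (sin 95°·cos 65°, cos 95°·cos 65°, −sin 65°), v₂ = (sin 175°·cos 65°, cos 175°·cos 65°, −sin 65°).
The plane normal is n = v₁ × v₂ ∝ (0.348, -0.348, 0.176).
Dip δ = arctan(|n_h|/n_z) = arctan(0.492/0.176) = 70.3°.
Dip direction = atan2(0.348, -0.348) = 135° (azimuth of n's horizontal projection).

true dip 70°, dip direction 135°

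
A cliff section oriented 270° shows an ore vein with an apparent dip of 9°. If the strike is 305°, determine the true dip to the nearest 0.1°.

The section is 35° from the strike.
tan(true dip) = tan 9° / sin 35° = 0.2761
true dip = arctan 0.2761 = 15.44°

15.4°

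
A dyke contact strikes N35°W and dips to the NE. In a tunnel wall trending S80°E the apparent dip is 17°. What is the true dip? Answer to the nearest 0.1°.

The section is 45° from the strike.
tan(true dip) = tan 17° / sin 45° = 0.4324
true dip = arctan 0.4324 = 23.38°

23.4°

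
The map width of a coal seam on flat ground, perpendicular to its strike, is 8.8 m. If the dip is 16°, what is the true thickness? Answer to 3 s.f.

2.43 m

True thickness t = w · sin(dip) = 8.8 × sin 16°
t = 8.8 × 0.2756 = 2.426 m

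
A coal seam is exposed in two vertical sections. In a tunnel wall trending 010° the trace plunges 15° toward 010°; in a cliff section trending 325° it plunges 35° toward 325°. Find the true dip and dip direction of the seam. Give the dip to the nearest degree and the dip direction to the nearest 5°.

true dip 38°, dip direction 300°

The two traces are lines in the plane: v₁ = (sin 10°·cos 15°, cos 10°·cos 15°, −sin 15°), v₂ = (sin 325°·cos 35°, cos 325°·cos 35°, −sin 35°).
n = v₁ × v₂ = (-0.372, 0.218, 0.559) (taken with n_z > 0).
Dip δ = arctan(|n_h|/n_z) = arctan(0.431/0.559) = 37.6°.
Dip direction = atan2(-0.372, 0.218) = 300° (azimuth of n's horizontal projection).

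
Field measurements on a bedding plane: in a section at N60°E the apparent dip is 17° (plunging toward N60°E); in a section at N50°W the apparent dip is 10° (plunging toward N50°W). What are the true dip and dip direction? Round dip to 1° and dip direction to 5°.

Each apparent-dip line lies in the plane. As unit vectors (x east, y north, z up), v₁ plunges 17°→N60°E and v₂ plunges 10°→N50°W.
The plane normal is n = v₁ × v₂ ∝ (0.102, 0.364, 0.885).
Dip δ = arctan(|n_h|/n_z) = arctan(0.378/0.885) = 23.2°.
Dip direction = azimuth of (n_x, n_y) = atan2(0.102, 0.364) = 16°.

true dip 23°, dip direction 015°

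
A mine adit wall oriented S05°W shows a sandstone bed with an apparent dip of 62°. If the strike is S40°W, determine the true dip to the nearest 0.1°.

β = acute angle between strike S40°W and section S05°W = 35°.
tan δ = tan α / sin β = tan 62° / sin 35° = 1.8807 / 0.5736 = 3.2789
δ = arctan(3.2789) = 73.04°

73.0°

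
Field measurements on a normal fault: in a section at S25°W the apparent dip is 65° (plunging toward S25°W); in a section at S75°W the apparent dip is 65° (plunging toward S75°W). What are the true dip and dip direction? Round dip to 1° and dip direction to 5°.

true dip 67°, dip direction 230°

Each apparent-dip line lies in the plane. As unit vectors (x east, y north, z up), v₁ plunges 65°→S25°W and v₂ plunges 65°→S75°W.
Cross product v₁ × v₂ gives the pole to the plane: n ∝ (-0.248, -0.208, 0.137).
True dip = arccos(n_z / |n|) = arccos(0.3893) = 67.1°.
Dip direction = azimuth of (n_x, n_y) = atan2(-0.248, -0.208) = 230°.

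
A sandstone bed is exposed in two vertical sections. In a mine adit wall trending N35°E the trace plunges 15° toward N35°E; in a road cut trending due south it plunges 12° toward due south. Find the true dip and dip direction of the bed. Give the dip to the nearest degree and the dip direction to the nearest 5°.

The two traces are lines in the plane: v₁ = (sin 35°·cos 15°, cos 35°·cos 15°, −sin 15°), v₂ = (sin 180°·cos 12°, cos 180°·cos 12°, −sin 12°).
The plane normal is n = v₁ × v₂ ∝ (0.418, -0.115, 0.542).
Dip δ = arctan(|n_h|/n_z) = arctan(0.433/0.542) = 38.6°.
The horizontal component of n points toward azimuth atan2(n_x, n_y) = 105°, the dip direction.

true dip 39°, dip direction 105°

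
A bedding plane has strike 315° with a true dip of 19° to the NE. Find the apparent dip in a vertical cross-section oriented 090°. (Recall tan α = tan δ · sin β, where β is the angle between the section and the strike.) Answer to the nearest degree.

14°

The section lies 45° from the strike.
tan α = tan 19° × sin 45° = 0.3443 × 0.7071 = 0.2435
apparent dip = arctan 0.2435 = 13.68°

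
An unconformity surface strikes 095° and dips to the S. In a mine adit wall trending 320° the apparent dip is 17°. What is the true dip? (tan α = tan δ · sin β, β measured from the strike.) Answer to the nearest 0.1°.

The section is 45° from the strike.
tan δ = tan α / sin β = tan 17° / sin 45° = 0.3057 / 0.7071 = 0.4324
δ = arctan(0.4324) = 23.38°

23.4°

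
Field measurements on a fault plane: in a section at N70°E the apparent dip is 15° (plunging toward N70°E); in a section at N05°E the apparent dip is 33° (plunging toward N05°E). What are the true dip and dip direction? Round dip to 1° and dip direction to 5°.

The two traces are lines in the plane: v₁ = (sin 70°·cos 15°, cos 70°·cos 15°, −sin 15°), v₂ = (sin 5°·cos 33°, cos 5°·cos 33°, −sin 33°).
The plane normal is n = v₁ × v₂ ∝ (0.036, 0.475, 0.734).
Dip δ = arctan(|n_h|/n_z) = arctan(0.477/0.734) = 33.0°.
The horizontal component of n points toward azimuth atan2(n_x, n_y) = 4°, the dip direction.

true dip 33°, dip direction 005°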